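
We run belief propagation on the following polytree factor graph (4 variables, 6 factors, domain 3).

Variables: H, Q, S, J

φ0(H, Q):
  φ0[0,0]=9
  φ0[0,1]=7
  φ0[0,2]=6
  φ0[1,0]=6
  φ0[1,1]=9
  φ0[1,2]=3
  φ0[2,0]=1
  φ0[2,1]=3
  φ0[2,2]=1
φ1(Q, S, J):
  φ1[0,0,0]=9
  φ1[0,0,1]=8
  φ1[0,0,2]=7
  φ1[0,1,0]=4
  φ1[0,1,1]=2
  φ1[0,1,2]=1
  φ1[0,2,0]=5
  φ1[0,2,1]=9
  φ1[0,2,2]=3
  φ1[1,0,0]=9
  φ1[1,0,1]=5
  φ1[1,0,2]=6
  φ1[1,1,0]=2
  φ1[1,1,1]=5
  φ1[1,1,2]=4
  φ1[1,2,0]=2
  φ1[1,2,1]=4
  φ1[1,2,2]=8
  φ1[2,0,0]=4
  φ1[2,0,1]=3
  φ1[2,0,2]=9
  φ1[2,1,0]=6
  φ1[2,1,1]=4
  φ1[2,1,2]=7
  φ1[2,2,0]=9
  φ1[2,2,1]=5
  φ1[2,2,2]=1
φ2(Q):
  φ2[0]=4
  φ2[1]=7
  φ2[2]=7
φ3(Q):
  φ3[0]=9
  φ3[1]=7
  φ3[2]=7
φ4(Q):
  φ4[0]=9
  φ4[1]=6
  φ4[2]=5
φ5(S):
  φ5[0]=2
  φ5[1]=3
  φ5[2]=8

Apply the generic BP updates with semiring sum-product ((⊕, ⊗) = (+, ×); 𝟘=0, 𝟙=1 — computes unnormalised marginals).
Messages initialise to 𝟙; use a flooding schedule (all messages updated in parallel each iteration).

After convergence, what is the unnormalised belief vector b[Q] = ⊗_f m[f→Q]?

init: all messages = 𝟙 over 3 values
r1 m[φ0→H] = [22, 18, 5]
r1 m[φ0→Q] = [16, 19, 10]
r1 m[φ1→Q] = [48, 45, 48]
r1 m[φ1→S] = [60, 35, 46]
r1 m[φ1→J] = [50, 45, 46]
r1 m[φ2→Q] = [4, 7, 7]
r1 m[φ3→Q] = [9, 7, 7]
r1 m[φ4→Q] = [9, 6, 5]
r1 m[φ5→S] = [2, 3, 8]
r1 m[H→φ0] = [1, 1, 1]
r1 m[Q→φ0] = [1, 1, 1]
r1 m[Q→φ1] = [1, 1, 1]
r1 m[Q→φ2] = [1, 1, 1]
r1 m[Q→φ3] = [1, 1, 1]
r1 m[Q→φ4] = [1, 1, 1]
r1 m[S→φ1] = [1, 1, 1]
r1 m[S→φ5] = [1, 1, 1]
r1 m[J→φ1] = [1, 1, 1]
r2 m[φ0→H] = [22, 18, 5]
r2 m[φ0→Q] = [16, 19, 10]
r2 m[φ1→Q] = [48, 45, 48]
r2 m[φ1→S] = [60, 35, 46]
r2 m[φ1→J] = [50, 45, 46]
r2 m[φ2→Q] = [4, 7, 7]
r2 m[φ3→Q] = [9, 7, 7]
r2 m[φ4→Q] = [9, 6, 5]
r2 m[φ5→S] = [2, 3, 8]
r2 m[H→φ0] = [1, 1, 1]
r2 m[Q→φ0] = [15552, 13230, 11760]
r2 m[Q→φ1] = [5184, 5586, 2450]
r2 m[Q→φ2] = [62208, 35910, 16800]
r2 m[Q→φ3] = [27648, 35910, 16800]
r2 m[Q→φ4] = [27648, 41895, 23520]
r2 m[S→φ1] = [2, 3, 8]
r2 m[S→φ5] = [60, 35, 46]
r2 m[J→φ1] = [1, 1, 1]
r3 m[φ0→H] = [303138, 247662, 67002]
r3 m[φ0→Q] = [16, 19, 10]
r3 m[φ1→Q] = [205, 185, 203]
r3 m[φ1→S] = [275336, 139384, 203082]
r3 m[φ1→J] = [826420, 947798, 819262]
r3 m[φ2→Q] = [4, 7, 7]
r3 m[φ3→Q] = [9, 7, 7]
r3 m[φ4→Q] = [9, 6, 5]
r3 m[φ5→S] = [2, 3, 8]
r3 m[H→φ0] = [1, 1, 1]
r3 m[Q→φ0] = [15552, 13230, 11760]
r3 m[Q→φ1] = [5184, 5586, 2450]
r3 m[Q→φ2] = [62208, 35910, 16800]
r3 m[Q→φ3] = [27648, 35910, 16800]
r3 m[Q→φ4] = [27648, 41895, 23520]
r3 m[S→φ1] = [2, 3, 8]
r3 m[S→φ5] = [60, 35, 46]
r3 m[J→φ1] = [1, 1, 1]
r4 m[φ0→H] = [303138, 247662, 67002]
r4 m[φ0→Q] = [16, 19, 10]
r4 m[φ1→Q] = [205, 185, 203]
r4 m[φ1→S] = [275336, 139384, 203082]
r4 m[φ1→J] = [826420, 947798, 819262]
r4 m[φ2→Q] = [4, 7, 7]
r4 m[φ3→Q] = [9, 7, 7]
r4 m[φ4→Q] = [9, 6, 5]
r4 m[φ5→S] = [2, 3, 8]
r4 m[H→φ0] = [1, 1, 1]
r4 m[Q→φ0] = [66420, 54390, 49735]
r4 m[Q→φ1] = [5184, 5586, 2450]
r4 m[Q→φ2] = [265680, 147630, 71050]
r4 m[Q→φ3] = [118080, 147630, 71050]
r4 m[Q→φ4] = [118080, 172235, 99470]
r4 m[S→φ1] = [2, 3, 8]
r4 m[S→φ5] = [275336, 139384, 203082]
r4 m[J→φ1] = [1, 1, 1]
r5 m[φ0→H] = [1276920, 1037235, 279325]
r5 m[φ0→Q] = [16, 19, 10]
r5 m[φ1→Q] = [205, 185, 203]
r5 m[φ1→S] = [275336, 139384, 203082]
r5 m[φ1→J] = [826420, 947798, 819262]
r5 m[φ2→Q] = [4, 7, 7]
r5 m[φ3→Q] = [9, 7, 7]
r5 m[φ4→Q] = [9, 6, 5]
r5 m[φ5→S] = [2, 3, 8]
r5 m[H→φ0] = [1, 1, 1]
r5 m[Q→φ0] = [66420, 54390, 49735]
r5 m[Q→φ1] = [5184, 5586, 2450]
r5 m[Q→φ2] = [265680, 147630, 71050]
r5 m[Q→φ3] = [118080, 147630, 71050]
r5 m[Q→φ4] = [118080, 172235, 99470]
r5 m[S→φ1] = [2, 3, 8]
r5 m[S→φ5] = [275336, 139384, 203082]
r5 m[J→φ1] = [1, 1, 1]
r6 m[φ0→H] = [1276920, 1037235, 279325]
r6 m[φ0→Q] = [16, 19, 10]
r6 m[φ1→Q] = [205, 185, 203]
r6 m[φ1→S] = [275336, 139384, 203082]
r6 m[φ1→J] = [826420, 947798, 819262]
r6 m[φ2→Q] = [4, 7, 7]
r6 m[φ3→Q] = [9, 7, 7]
r6 m[φ4→Q] = [9, 6, 5]
r6 m[φ5→S] = [2, 3, 8]
r6 m[H→φ0] = [1, 1, 1]
r6 m[Q→φ0] = [66420, 54390, 49735]
r6 m[Q→φ1] = [5184, 5586, 2450]
r6 m[Q→φ2] = [265680, 147630, 71050]
r6 m[Q→φ3] = [118080, 147630, 71050]
r6 m[Q→φ4] = [118080, 172235, 99470]
r6 m[S→φ1] = [2, 3, 8]
r6 m[S→φ5] = [275336, 139384, 203082]
r6 m[J→φ1] = [1, 1, 1]
fixed point reached at round 6
b[Q] = ⊗ incoming = [1062720, 1033410, 497350]

b[Q] = [1062720, 1033410, 497350]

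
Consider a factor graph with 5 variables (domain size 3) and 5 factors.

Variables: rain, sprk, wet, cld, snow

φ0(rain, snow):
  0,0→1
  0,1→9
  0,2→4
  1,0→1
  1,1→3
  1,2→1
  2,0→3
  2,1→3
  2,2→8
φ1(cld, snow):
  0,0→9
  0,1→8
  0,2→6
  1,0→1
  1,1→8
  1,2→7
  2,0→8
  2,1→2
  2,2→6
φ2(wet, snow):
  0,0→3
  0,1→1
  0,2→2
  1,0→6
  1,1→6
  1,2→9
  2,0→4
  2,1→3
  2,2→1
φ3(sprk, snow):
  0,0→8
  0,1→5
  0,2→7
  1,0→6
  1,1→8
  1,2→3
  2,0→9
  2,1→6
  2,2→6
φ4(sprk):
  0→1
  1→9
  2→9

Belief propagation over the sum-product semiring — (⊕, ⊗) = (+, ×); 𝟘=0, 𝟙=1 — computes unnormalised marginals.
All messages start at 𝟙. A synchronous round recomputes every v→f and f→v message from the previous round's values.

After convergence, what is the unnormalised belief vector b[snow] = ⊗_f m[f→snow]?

b[snow] = [167310, 353700, 260832]

init: all messages = 𝟙 over 3 values
r1 m[φ0→rain] = [14, 5, 14]
r1 m[φ0→snow] = [5, 15, 13]
r1 m[φ1→cld] = [23, 16, 16]
r1 m[φ1→snow] = [18, 18, 19]
r1 m[φ2→wet] = [6, 21, 8]
r1 m[φ2→snow] = [13, 10, 12]
r1 m[φ3→sprk] = [20, 17, 21]
r1 m[φ3→snow] = [23, 19, 16]
r1 m[φ4→sprk] = [1, 9, 9]
r1 m[rain→φ0] = [1, 1, 1]
r1 m[sprk→φ3] = [1, 1, 1]
r1 m[sprk→φ4] = [1, 1, 1]
r1 m[wet→φ2] = [1, 1, 1]
r1 m[cld→φ1] = [1, 1, 1]
r1 m[snow→φ0] = [1, 1, 1]
r1 m[snow→φ1] = [1, 1, 1]
r1 m[snow→φ2] = [1, 1, 1]
r1 m[snow→φ3] = [1, 1, 1]
r2 m[φ0→rain] = [14, 5, 14]
r2 m[φ0→snow] = [5, 15, 13]
r2 m[φ1→cld] = [23, 16, 16]
r2 m[φ1→snow] = [18, 18, 19]
r2 m[φ2→wet] = [6, 21, 8]
r2 m[φ2→snow] = [13, 10, 12]
r2 m[φ3→sprk] = [20, 17, 21]
r2 m[φ3→snow] = [23, 19, 16]
r2 m[φ4→sprk] = [1, 9, 9]
r2 m[rain→φ0] = [1, 1, 1]
r2 m[sprk→φ3] = [1, 9, 9]
r2 m[sprk→φ4] = [20, 17, 21]
r2 m[wet→φ2] = [1, 1, 1]
r2 m[cld→φ1] = [1, 1, 1]
r2 m[snow→φ0] = [5382, 3420, 3648]
r2 m[snow→φ1] = [1495, 2850, 2496]
r2 m[snow→φ2] = [2070, 5130, 3952]
r2 m[snow→φ3] = [1170, 2700, 2964]
r3 m[φ0→rain] = [50754, 19290, 55590]
r3 m[φ0→snow] = [5, 15, 13]
r3 m[φ1→cld] = [51231, 41767, 32636]
r3 m[φ1→snow] = [18, 18, 19]
r3 m[φ2→wet] = [19244, 78768, 27622]
r3 m[φ2→snow] = [13, 10, 12]
r3 m[φ3→sprk] = [43608, 37512, 44514]
r3 m[φ3→snow] = [143, 131, 88]
r3 m[φ4→sprk] = [1, 9, 9]
r3 m[rain→φ0] = [1, 1, 1]
r3 m[sprk→φ3] = [1, 9, 9]
r3 m[sprk→φ4] = [20, 17, 21]
r3 m[wet→φ2] = [1, 1, 1]
r3 m[cld→φ1] = [1, 1, 1]
r3 m[snow→φ0] = [5382, 3420, 3648]
r3 m[snow→φ1] = [1495, 2850, 2496]
r3 m[snow→φ2] = [2070, 5130, 3952]
r3 m[snow→φ3] = [1170, 2700, 2964]
r4 m[φ0→rain] = [50754, 19290, 55590]
r4 m[φ0→snow] = [5, 15, 13]
r4 m[φ1→cld] = [51231, 41767, 32636]
r4 m[φ1→snow] = [18, 18, 19]
r4 m[φ2→wet] = [19244, 78768, 27622]
r4 m[φ2→snow] = [13, 10, 12]
r4 m[φ3→sprk] = [43608, 37512, 44514]
r4 m[φ3→snow] = [143, 131, 88]
r4 m[φ4→sprk] = [1, 9, 9]
r4 m[rain→φ0] = [1, 1, 1]
r4 m[sprk→φ3] = [1, 9, 9]
r4 m[sprk→φ4] = [43608, 37512, 44514]
r4 m[wet→φ2] = [1, 1, 1]
r4 m[cld→φ1] = [1, 1, 1]
r4 m[snow→φ0] = [33462, 23580, 20064]
r4 m[snow→φ1] = [9295, 19650, 13728]
r4 m[snow→φ2] = [12870, 35370, 21736]
r4 m[snow→φ3] = [1170, 2700, 2964]
r5 m[φ0→rain] = [325938, 124266, 331638]
r5 m[φ0→snow] = [5, 15, 13]
r5 m[φ1→cld] = [323223, 262591, 196028]
r5 m[φ1→snow] = [18, 18, 19]
r5 m[φ2→wet] = [117452, 485064, 179326]
r5 m[φ2→snow] = [13, 10, 12]
r5 m[φ3→sprk] = [43608, 37512, 44514]
r5 m[φ3→snow] = [143, 131, 88]
r5 m[φ4→sprk] = [1, 9, 9]
r5 m[rain→φ0] = [1, 1, 1]
r5 m[sprk→φ3] = [1, 9, 9]
r5 m[sprk→φ4] = [43608, 37512, 44514]
r5 m[wet→φ2] = [1, 1, 1]
r5 m[cld→φ1] = [1, 1, 1]
r5 m[snow→φ0] = [33462, 23580, 20064]
r5 m[snow→φ1] = [9295, 19650, 13728]
r5 m[snow→φ2] = [12870, 35370, 21736]
r5 m[snow→φ3] = [1170, 2700, 2964]
r6 m[φ0→rain] = [325938, 124266, 331638]
r6 m[φ0→snow] = [5, 15, 13]
r6 m[φ1→cld] = [323223, 262591, 196028]
r6 m[φ1→snow] = [18, 18, 19]
r6 m[φ2→wet] = [117452, 485064, 179326]
r6 m[φ2→snow] = [13, 10, 12]
r6 m[φ3→sprk] = [43608, 37512, 44514]
r6 m[φ3→snow] = [143, 131, 88]
r6 m[φ4→sprk] = [1, 9, 9]
r6 m[rain→φ0] = [1, 1, 1]
r6 m[sprk→φ3] = [1, 9, 9]
r6 m[sprk→φ4] = [43608, 37512, 44514]
r6 m[wet→φ2] = [1, 1, 1]
r6 m[cld→φ1] = [1, 1, 1]
r6 m[snow→φ0] = [33462, 23580, 20064]
r6 m[snow→φ1] = [9295, 19650, 13728]
r6 m[snow→φ2] = [12870, 35370, 21736]
r6 m[snow→φ3] = [1170, 2700, 2964]
fixed point reached at round 6
b[snow] = ⊗ incoming = [167310, 353700, 260832]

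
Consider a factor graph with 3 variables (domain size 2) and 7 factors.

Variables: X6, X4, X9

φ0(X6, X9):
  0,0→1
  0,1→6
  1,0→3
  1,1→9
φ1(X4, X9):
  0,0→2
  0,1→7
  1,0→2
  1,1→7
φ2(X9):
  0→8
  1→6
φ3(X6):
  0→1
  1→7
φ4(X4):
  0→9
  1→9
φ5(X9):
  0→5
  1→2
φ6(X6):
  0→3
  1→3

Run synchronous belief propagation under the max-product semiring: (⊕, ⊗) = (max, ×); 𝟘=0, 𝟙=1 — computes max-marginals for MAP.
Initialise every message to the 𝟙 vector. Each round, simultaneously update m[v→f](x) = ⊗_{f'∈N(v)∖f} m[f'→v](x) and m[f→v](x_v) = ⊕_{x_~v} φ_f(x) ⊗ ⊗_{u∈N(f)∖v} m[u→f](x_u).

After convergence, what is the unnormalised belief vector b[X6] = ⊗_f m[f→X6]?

init: all messages = 𝟙 over 2 values
r1 m[φ0→X6] = [6, 9]
r1 m[φ0→X9] = [3, 9]
r1 m[φ1→X4] = [7, 7]
r1 m[φ1→X9] = [2, 7]
r1 m[φ2→X9] = [8, 6]
r1 m[φ3→X6] = [1, 7]
r1 m[φ4→X4] = [9, 9]
r1 m[φ5→X9] = [5, 2]
r1 m[φ6→X6] = [3, 3]
r1 m[X6→φ0] = [1, 1]
r1 m[X6→φ3] = [1, 1]
r1 m[X6→φ6] = [1, 1]
r1 m[X4→φ1] = [1, 1]
r1 m[X4→φ4] = [1, 1]
r1 m[X9→φ0] = [1, 1]
r1 m[X9→φ1] = [1, 1]
r1 m[X9→φ2] = [1, 1]
r1 m[X9→φ5] = [1, 1]
r2 m[φ0→X6] = [6, 9]
r2 m[φ0→X9] = [3, 9]
r2 m[φ1→X4] = [7, 7]
r2 m[φ1→X9] = [2, 7]
r2 m[φ2→X9] = [8, 6]
r2 m[φ3→X6] = [1, 7]
r2 m[φ4→X4] = [9, 9]
r2 m[φ5→X9] = [5, 2]
r2 m[φ6→X6] = [3, 3]
r2 m[X6→φ0] = [3, 21]
r2 m[X6→φ3] = [18, 27]
r2 m[X6→φ6] = [6, 63]
r2 m[X4→φ1] = [9, 9]
r2 m[X4→φ4] = [7, 7]
r2 m[X9→φ0] = [80, 84]
r2 m[X9→φ1] = [120, 108]
r2 m[X9→φ2] = [30, 126]
r2 m[X9→φ5] = [48, 378]
r3 m[φ0→X6] = [504, 756]
r3 m[φ0→X9] = [63, 189]
r3 m[φ1→X4] = [756, 756]
r3 m[φ1→X9] = [18, 63]
r3 m[φ2→X9] = [8, 6]
r3 m[φ3→X6] = [1, 7]
r3 m[φ4→X4] = [9, 9]
r3 m[φ5→X9] = [5, 2]
r3 m[φ6→X6] = [3, 3]
r3 m[X6→φ0] = [3, 21]
r3 m[X6→φ3] = [18, 27]
r3 m[X6→φ6] = [6, 63]
r3 m[X4→φ1] = [9, 9]
r3 m[X4→φ4] = [7, 7]
r3 m[X9→φ0] = [80, 84]
r3 m[X9→φ1] = [120, 108]
r3 m[X9→φ2] = [30, 126]
r3 m[X9→φ5] = [48, 378]
r4 m[φ0→X6] = [504, 756]
r4 m[φ0→X9] = [63, 189]
r4 m[φ1→X4] = [756, 756]
r4 m[φ1→X9] = [18, 63]
r4 m[φ2→X9] = [8, 6]
r4 m[φ3→X6] = [1, 7]
r4 m[φ4→X4] = [9, 9]
r4 m[φ5→X9] = [5, 2]
r4 m[φ6→X6] = [3, 3]
r4 m[X6→φ0] = [3, 21]
r4 m[X6→φ3] = [1512, 2268]
r4 m[X6→φ6] = [504, 5292]
r4 m[X4→φ1] = [9, 9]
r4 m[X4→φ4] = [756, 756]
r4 m[X9→φ0] = [720, 756]
r4 m[X9→φ1] = [2520, 2268]
r4 m[X9→φ2] = [5670, 23814]
r4 m[X9→φ5] = [9072, 71442]
r5 m[φ0→X6] = [4536, 6804]
r5 m[φ0→X9] = [63, 189]
r5 m[φ1→X4] = [15876, 15876]
r5 m[φ1→X9] = [18, 63]
r5 m[φ2→X9] = [8, 6]
r5 m[φ3→X6] = [1, 7]
r5 m[φ4→X4] = [9, 9]
r5 m[φ5→X9] = [5, 2]
r5 m[φ6→X6] = [3, 3]
r5 m[X6→φ0] = [3, 21]
r5 m[X6→φ3] = [1512, 2268]
r5 m[X6→φ6] = [504, 5292]
r5 m[X4→φ1] = [9, 9]
r5 m[X4→φ4] = [756, 756]
r5 m[X9→φ0] = [720, 756]
r5 m[X9→φ1] = [2520, 2268]
r5 m[X9→φ2] = [5670, 23814]
r5 m[X9→φ5] = [9072, 71442]
r6 m[φ0→X6] = [4536, 6804]
r6 m[φ0→X9] = [63, 189]
r6 m[φ1→X4] = [15876, 15876]
r6 m[φ1→X9] = [18, 63]
r6 m[φ2→X9] = [8, 6]
r6 m[φ3→X6] = [1, 7]
r6 m[φ4→X4] = [9, 9]
r6 m[φ5→X9] = [5, 2]
r6 m[φ6→X6] = [3, 3]
r6 m[X6→φ0] = [3, 21]
r6 m[X6→φ3] = [13608, 20412]
r6 m[X6→φ6] = [4536, 47628]
r6 m[X4→φ1] = [9, 9]
r6 m[X4→φ4] = [15876, 15876]
r6 m[X9→φ0] = [720, 756]
r6 m[X9→φ1] = [2520, 2268]
r6 m[X9→φ2] = [5670, 23814]
r6 m[X9→φ5] = [9072, 71442]
r7 m[φ0→X6] = [4536, 6804]
r7 m[φ0→X9] = [63, 189]
r7 m[φ1→X4] = [15876, 15876]
r7 m[φ1→X9] = [18, 63]
r7 m[φ2→X9] = [8, 6]
r7 m[φ3→X6] = [1, 7]
r7 m[φ4→X4] = [9, 9]
r7 m[φ5→X9] = [5, 2]
r7 m[φ6→X6] = [3, 3]
r7 m[X6→φ0] = [3, 21]
r7 m[X6→φ3] = [13608, 20412]
r7 m[X6→φ6] = [4536, 47628]
r7 m[X4→φ1] = [9, 9]
r7 m[X4→φ4] = [15876, 15876]
r7 m[X9→φ0] = [720, 756]
r7 m[X9→φ1] = [2520, 2268]
r7 m[X9→φ2] = [5670, 23814]
r7 m[X9→φ5] = [9072, 71442]
fixed point reached at round 7
b[X6] = ⊗ incoming = [13608, 142884]

b[X6] = [13608, 142884]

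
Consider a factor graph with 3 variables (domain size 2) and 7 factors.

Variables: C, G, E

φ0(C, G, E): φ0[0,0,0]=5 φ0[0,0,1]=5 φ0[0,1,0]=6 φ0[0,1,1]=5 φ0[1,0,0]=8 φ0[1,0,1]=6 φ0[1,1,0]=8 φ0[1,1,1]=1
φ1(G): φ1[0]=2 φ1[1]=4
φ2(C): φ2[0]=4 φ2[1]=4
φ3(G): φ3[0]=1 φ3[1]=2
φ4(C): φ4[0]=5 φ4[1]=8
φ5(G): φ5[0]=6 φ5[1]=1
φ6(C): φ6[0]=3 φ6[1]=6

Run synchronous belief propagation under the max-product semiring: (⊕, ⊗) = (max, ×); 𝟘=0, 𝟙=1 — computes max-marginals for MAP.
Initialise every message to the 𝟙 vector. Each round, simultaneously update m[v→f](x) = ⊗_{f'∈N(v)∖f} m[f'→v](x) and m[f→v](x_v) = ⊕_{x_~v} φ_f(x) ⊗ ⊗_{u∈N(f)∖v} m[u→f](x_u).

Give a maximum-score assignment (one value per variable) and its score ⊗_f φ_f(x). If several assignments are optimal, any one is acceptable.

init: all messages = 𝟙 over 2 values
r1 m[φ0→C] = [6, 8]
r1 m[φ0→G] = [8, 8]
r1 m[φ0→E] = [8, 6]
r1 m[φ1→G] = [2, 4]
r1 m[φ2→C] = [4, 4]
r1 m[φ3→G] = [1, 2]
r1 m[φ4→C] = [5, 8]
r1 m[φ5→G] = [6, 1]
r1 m[φ6→C] = [3, 6]
r1 m[C→φ0] = [1, 1]
r1 m[C→φ2] = [1, 1]
r1 m[C→φ4] = [1, 1]
r1 m[C→φ6] = [1, 1]
r1 m[G→φ0] = [1, 1]
r1 m[G→φ1] = [1, 1]
r1 m[G→φ3] = [1, 1]
r1 m[G→φ5] = [1, 1]
r1 m[E→φ0] = [1, 1]
r2 m[φ0→C] = [6, 8]
r2 m[φ0→G] = [8, 8]
r2 m[φ0→E] = [8, 6]
r2 m[φ1→G] = [2, 4]
r2 m[φ2→C] = [4, 4]
r2 m[φ3→G] = [1, 2]
r2 m[φ4→C] = [5, 8]
r2 m[φ5→G] = [6, 1]
r2 m[φ6→C] = [3, 6]
r2 m[C→φ0] = [60, 192]
r2 m[C→φ2] = [90, 384]
r2 m[C→φ4] = [72, 192]
r2 m[C→φ6] = [120, 256]
r2 m[G→φ0] = [12, 8]
r2 m[G→φ1] = [48, 16]
r2 m[G→φ3] = [96, 32]
r2 m[G→φ5] = [16, 64]
r2 m[E→φ0] = [1, 1]
r3 m[φ0→C] = [60, 96]
r3 m[φ0→G] = [1536, 1536]
r3 m[φ0→E] = [18432, 13824]
r3 m[φ1→G] = [2, 4]
r3 m[φ2→C] = [4, 4]
r3 m[φ3→G] = [1, 2]
r3 m[φ4→C] = [5, 8]
r3 m[φ5→G] = [6, 1]
r3 m[φ6→C] = [3, 6]
r3 m[C→φ0] = [60, 192]
r3 m[C→φ2] = [90, 384]
r3 m[C→φ4] = [72, 192]
r3 m[C→φ6] = [120, 256]
r3 m[G→φ0] = [12, 8]
r3 m[G→φ1] = [48, 16]
r3 m[G→φ3] = [96, 32]
r3 m[G→φ5] = [16, 64]
r3 m[E→φ0] = [1, 1]
r4 m[φ0→C] = [60, 96]
r4 m[φ0→G] = [1536, 1536]
r4 m[φ0→E] = [18432, 13824]
r4 m[φ1→G] = [2, 4]
r4 m[φ2→C] = [4, 4]
r4 m[φ3→G] = [1, 2]
r4 m[φ4→C] = [5, 8]
r4 m[φ5→G] = [6, 1]
r4 m[φ6→C] = [3, 6]
r4 m[C→φ0] = [60, 192]
r4 m[C→φ2] = [900, 4608]
r4 m[C→φ4] = [720, 2304]
r4 m[C→φ6] = [1200, 3072]
r4 m[G→φ0] = [12, 8]
r4 m[G→φ1] = [9216, 3072]
r4 m[G→φ3] = [18432, 6144]
r4 m[G→φ5] = [3072, 12288]
r4 m[E→φ0] = [1, 1]
r5 m[φ0→C] = [60, 96]
r5 m[φ0→G] = [1536, 1536]
r5 m[φ0→E] = [18432, 13824]
r5 m[φ1→G] = [2, 4]
r5 m[φ2→C] = [4, 4]
r5 m[φ3→G] = [1, 2]
r5 m[φ4→C] = [5, 8]
r5 m[φ5→G] = [6, 1]
r5 m[φ6→C] = [3, 6]
r5 m[C→φ0] = [60, 192]
r5 m[C→φ2] = [900, 4608]
r5 m[C→φ4] = [720, 2304]
r5 m[C→φ6] = [1200, 3072]
r5 m[G→φ0] = [12, 8]
r5 m[G→φ1] = [9216, 3072]
r5 m[G→φ3] = [18432, 6144]
r5 m[G→φ5] = [3072, 12288]
r5 m[E→φ0] = [1, 1]
fixed point reached at round 5
traceback from C: (C=1, G=0, E=0), score=18432

assignment: (C=1, G=0, E=0); score = 18432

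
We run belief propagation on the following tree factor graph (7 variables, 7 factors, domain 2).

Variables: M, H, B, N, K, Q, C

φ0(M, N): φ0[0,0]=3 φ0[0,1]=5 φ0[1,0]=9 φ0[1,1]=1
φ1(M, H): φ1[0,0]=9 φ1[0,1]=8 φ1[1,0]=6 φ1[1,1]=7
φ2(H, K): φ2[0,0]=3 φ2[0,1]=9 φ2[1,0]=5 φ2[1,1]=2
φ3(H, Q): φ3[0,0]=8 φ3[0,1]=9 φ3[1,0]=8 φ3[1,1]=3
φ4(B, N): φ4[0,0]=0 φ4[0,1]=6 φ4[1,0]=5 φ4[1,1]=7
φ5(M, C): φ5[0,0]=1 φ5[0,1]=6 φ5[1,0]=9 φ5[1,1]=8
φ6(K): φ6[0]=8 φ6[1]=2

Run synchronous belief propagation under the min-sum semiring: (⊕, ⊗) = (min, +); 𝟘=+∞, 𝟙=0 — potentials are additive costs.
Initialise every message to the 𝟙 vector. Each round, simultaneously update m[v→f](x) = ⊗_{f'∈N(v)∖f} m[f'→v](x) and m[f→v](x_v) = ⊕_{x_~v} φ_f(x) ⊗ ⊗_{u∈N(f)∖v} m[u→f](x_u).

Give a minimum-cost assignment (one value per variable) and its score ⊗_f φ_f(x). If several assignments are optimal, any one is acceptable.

init: all messages = 𝟙 over 2 values
r1 m[φ0→M] = [3, 1]
r1 m[φ0→N] = [3, 1]
r1 m[φ1→M] = [8, 6]
r1 m[φ1→H] = [6, 7]
r1 m[φ2→H] = [3, 2]
r1 m[φ2→K] = [3, 2]
r1 m[φ3→H] = [8, 3]
r1 m[φ3→Q] = [8, 3]
r1 m[φ4→B] = [0, 5]
r1 m[φ4→N] = [0, 6]
r1 m[φ5→M] = [1, 8]
r1 m[φ5→C] = [1, 6]
r1 m[φ6→K] = [8, 2]
r1 m[M→φ0] = [0, 0]
r1 m[M→φ1] = [0, 0]
r1 m[M→φ5] = [0, 0]
r1 m[H→φ1] = [0, 0]
r1 m[H→φ2] = [0, 0]
r1 m[H→φ3] = [0, 0]
r1 m[B→φ4] = [0, 0]
r1 m[N→φ0] = [0, 0]
r1 m[N→φ4] = [0, 0]
r1 m[K→φ2] = [0, 0]
r1 m[K→φ6] = [0, 0]
r1 m[Q→φ3] = [0, 0]
r1 m[C→φ5] = [0, 0]
r2 m[φ0→M] = [3, 1]
r2 m[φ0→N] = [3, 1]
r2 m[φ1→M] = [8, 6]
r2 m[φ1→H] = [6, 7]
r2 m[φ2→H] = [3, 2]
r2 m[φ2→K] = [3, 2]
r2 m[φ3→H] = [8, 3]
r2 m[φ3→Q] = [8, 3]
r2 m[φ4→B] = [0, 5]
r2 m[φ4→N] = [0, 6]
r2 m[φ5→M] = [1, 8]
r2 m[φ5→C] = [1, 6]
r2 m[φ6→K] = [8, 2]
r2 m[M→φ0] = [9, 14]
r2 m[M→φ1] = [4, 9]
r2 m[M→φ5] = [11, 7]
r2 m[H→φ1] = [11, 5]
r2 m[H→φ2] = [14, 10]
r2 m[H→φ3] = [9, 9]
r2 m[B→φ4] = [0, 0]
r2 m[N→φ0] = [0, 6]
r2 m[N→φ4] = [3, 1]
r2 m[K→φ2] = [8, 2]
r2 m[K→φ6] = [3, 2]
r2 m[Q→φ3] = [0, 0]
r2 m[C→φ5] = [0, 0]
r3 m[φ0→M] = [3, 7]
r3 m[φ0→N] = [12, 14]
r3 m[φ1→M] = [13, 12]
r3 m[φ1→H] = [13, 12]
r3 m[φ2→H] = [11, 4]
r3 m[φ2→K] = [15, 12]
r3 m[φ3→H] = [8, 3]
r3 m[φ3→Q] = [17, 12]
r3 m[φ4→B] = [3, 8]
r3 m[φ4→N] = [0, 6]
r3 m[φ5→M] = [1, 8]
r3 m[φ5→C] = [12, 15]
r3 m[φ6→K] = [8, 2]
r3 m[M→φ0] = [9, 14]
r3 m[M→φ1] = [4, 9]
r3 m[M→φ5] = [11, 7]
r3 m[H→φ1] = [11, 5]
r3 m[H→φ2] = [14, 10]
r3 m[H→φ3] = [9, 9]
r3 m[B→φ4] = [0, 0]
r3 m[N→φ0] = [0, 6]
r3 m[N→φ4] = [3, 1]
r3 m[K→φ2] = [8, 2]
r3 m[K→φ6] = [3, 2]
r3 m[Q→φ3] = [0, 0]
r3 m[C→φ5] = [0, 0]
r4 m[φ0→M] = [3, 7]
r4 m[φ0→N] = [12, 14]
r4 m[φ1→M] = [13, 12]
r4 m[φ1→H] = [13, 12]
r4 m[φ2→H] = [11, 4]
r4 m[φ2→K] = [15, 12]
r4 m[φ3→H] = [8, 3]
r4 m[φ3→Q] = [17, 12]
r4 m[φ4→B] = [3, 8]
r4 m[φ4→N] = [0, 6]
r4 m[φ5→M] = [1, 8]
r4 m[φ5→C] = [12, 15]
r4 m[φ6→K] = [8, 2]
r4 m[M→φ0] = [14, 20]
r4 m[M→φ1] = [4, 15]
r4 m[M→φ5] = [16, 19]
r4 m[H→φ1] = [19, 7]
r4 m[H→φ2] = [21, 15]
r4 m[H→φ3] = [24, 16]
r4 m[B→φ4] = [0, 0]
r4 m[N→φ0] = [0, 6]
r4 m[N→φ4] = [12, 14]
r4 m[K→φ2] = [8, 2]
r4 m[K→φ6] = [15, 12]
r4 m[Q→φ3] = [0, 0]
r4 m[C→φ5] = [0, 0]
r5 m[φ0→M] = [3, 7]
r5 m[φ0→N] = [17, 19]
r5 m[φ1→M] = [15, 14]
r5 m[φ1→H] = [13, 12]
r5 m[φ2→H] = [11, 4]
r5 m[φ2→K] = [20, 17]
r5 m[φ3→H] = [8, 3]
r5 m[φ3→Q] = [24, 19]
r5 m[φ4→B] = [12, 17]
r5 m[φ4→N] = [0, 6]
r5 m[φ5→M] = [1, 8]
r5 m[φ5→C] = [17, 22]
r5 m[φ6→K] = [8, 2]
r5 m[M→φ0] = [14, 20]
r5 m[M→φ1] = [4, 15]
r5 m[M→φ5] = [16, 19]
r5 m[H→φ1] = [19, 7]
r5 m[H→φ2] = [21, 15]
r5 m[H→φ3] = [24, 16]
r5 m[B→φ4] = [0, 0]
r5 m[N→φ0] = [0, 6]
r5 m[N→φ4] = [12, 14]
r5 m[K→φ2] = [8, 2]
r5 m[K→φ6] = [15, 12]
r5 m[Q→φ3] = [0, 0]
r5 m[C→φ5] = [0, 0]
r6 m[φ0→M] = [3, 7]
r6 m[φ0→N] = [17, 19]
r6 m[φ1→M] = [15, 14]
r6 m[φ1→H] = [13, 12]
r6 m[φ2→H] = [11, 4]
r6 m[φ2→K] = [20, 17]
r6 m[φ3→H] = [8, 3]
r6 m[φ3→Q] = [24, 19]
r6 m[φ4→B] = [12, 17]
r6 m[φ4→N] = [0, 6]
r6 m[φ5→M] = [1, 8]
r6 m[φ5→C] = [17, 22]
r6 m[φ6→K] = [8, 2]
r6 m[M→φ0] = [16, 22]
r6 m[M→φ1] = [4, 15]
r6 m[M→φ5] = [18, 21]
r6 m[H→φ1] = [19, 7]
r6 m[H→φ2] = [21, 15]
r6 m[H→φ3] = [24, 16]
r6 m[B→φ4] = [0, 0]
r6 m[N→φ0] = [0, 6]
r6 m[N→φ4] = [17, 19]
r6 m[K→φ2] = [8, 2]
r6 m[K→φ6] = [20, 17]
r6 m[Q→φ3] = [0, 0]
r6 m[C→φ5] = [0, 0]
r7 m[φ0→M] = [3, 7]
r7 m[φ0→N] = [19, 21]
r7 m[φ1→M] = [15, 14]
r7 m[φ1→H] = [13, 12]
r7 m[φ2→H] = [11, 4]
r7 m[φ2→K] = [20, 17]
r7 m[φ3→H] = [8, 3]
r7 m[φ3→Q] = [24, 19]
r7 m[φ4→B] = [17, 22]
r7 m[φ4→N] = [0, 6]
r7 m[φ5→M] = [1, 8]
r7 m[φ5→C] = [19, 24]
r7 m[φ6→K] = [8, 2]
r7 m[M→φ0] = [16, 22]
r7 m[M→φ1] = [4, 15]
r7 m[M→φ5] = [18, 21]
r7 m[H→φ1] = [19, 7]
r7 m[H→φ2] = [21, 15]
r7 m[H→φ3] = [24, 16]
r7 m[B→φ4] = [0, 0]
r7 m[N→φ0] = [0, 6]
r7 m[N→φ4] = [17, 19]
r7 m[K→φ2] = [8, 2]
r7 m[K→φ6] = [20, 17]
r7 m[Q→φ3] = [0, 0]
r7 m[C→φ5] = [0, 0]
r8 m[φ0→M] = [3, 7]
r8 m[φ0→N] = [19, 21]
r8 m[φ1→M] = [15, 14]
r8 m[φ1→H] = [13, 12]
r8 m[φ2→H] = [11, 4]
r8 m[φ2→K] = [20, 17]
r8 m[φ3→H] = [8, 3]
r8 m[φ3→Q] = [24, 19]
r8 m[φ4→B] = [17, 22]
r8 m[φ4→N] = [0, 6]
r8 m[φ5→M] = [1, 8]
r8 m[φ5→C] = [19, 24]
r8 m[φ6→K] = [8, 2]
r8 m[M→φ0] = [16, 22]
r8 m[M→φ1] = [4, 15]
r8 m[M→φ5] = [18, 21]
r8 m[H→φ1] = [19, 7]
r8 m[H→φ2] = [21, 15]
r8 m[H→φ3] = [24, 16]
r8 m[B→φ4] = [0, 0]
r8 m[N→φ0] = [0, 6]
r8 m[N→φ4] = [19, 21]
r8 m[K→φ2] = [8, 2]
r8 m[K→φ6] = [20, 17]
r8 m[Q→φ3] = [0, 0]
r8 m[C→φ5] = [0, 0]
r9 m[φ0→M] = [3, 7]
r9 m[φ0→N] = [19, 21]
r9 m[φ1→M] = [15, 14]
r9 m[φ1→H] = [13, 12]
r9 m[φ2→H] = [11, 4]
r9 m[φ2→K] = [20, 17]
r9 m[φ3→H] = [8, 3]
r9 m[φ3→Q] = [24, 19]
r9 m[φ4→B] = [19, 24]
r9 m[φ4→N] = [0, 6]
r9 m[φ5→M] = [1, 8]
r9 m[φ5→C] = [19, 24]
r9 m[φ6→K] = [8, 2]
r9 m[M→φ0] = [16, 22]
r9 m[M→φ1] = [4, 15]
r9 m[M→φ5] = [18, 21]
r9 m[H→φ1] = [19, 7]
r9 m[H→φ2] = [21, 15]
r9 m[H→φ3] = [24, 16]
r9 m[B→φ4] = [0, 0]
r9 m[N→φ0] = [0, 6]
r9 m[N→φ4] = [19, 21]
r9 m[K→φ2] = [8, 2]
r9 m[K→φ6] = [20, 17]
r9 m[Q→φ3] = [0, 0]
r9 m[C→φ5] = [0, 0]
r10 m[φ0→M] = [3, 7]
r10 m[φ0→N] = [19, 21]
r10 m[φ1→M] = [15, 14]
r10 m[φ1→H] = [13, 12]
r10 m[φ2→H] = [11, 4]
r10 m[φ2→K] = [20, 17]
r10 m[φ3→H] = [8, 3]
r10 m[φ3→Q] = [24, 19]
r10 m[φ4→B] = [19, 24]
r10 m[φ4→N] = [0, 6]
r10 m[φ5→M] = [1, 8]
r10 m[φ5→C] = [19, 24]
r10 m[φ6→K] = [8, 2]
r10 m[M→φ0] = [16, 22]
r10 m[M→φ1] = [4, 15]
r10 m[M→φ5] = [18, 21]
r10 m[H→φ1] = [19, 7]
r10 m[H→φ2] = [21, 15]
r10 m[H→φ3] = [24, 16]
r10 m[B→φ4] = [0, 0]
r10 m[N→φ0] = [0, 6]
r10 m[N→φ4] = [19, 21]
r10 m[K→φ2] = [8, 2]
r10 m[K→φ6] = [20, 17]
r10 m[Q→φ3] = [0, 0]
r10 m[C→φ5] = [0, 0]
fixed point reached at round 10
traceback from M: (M=0, H=1, B=0, N=0, K=1, Q=1, C=0), score=19

assignment: (M=0, H=1, B=0, N=0, K=1, Q=1, C=0); score = 19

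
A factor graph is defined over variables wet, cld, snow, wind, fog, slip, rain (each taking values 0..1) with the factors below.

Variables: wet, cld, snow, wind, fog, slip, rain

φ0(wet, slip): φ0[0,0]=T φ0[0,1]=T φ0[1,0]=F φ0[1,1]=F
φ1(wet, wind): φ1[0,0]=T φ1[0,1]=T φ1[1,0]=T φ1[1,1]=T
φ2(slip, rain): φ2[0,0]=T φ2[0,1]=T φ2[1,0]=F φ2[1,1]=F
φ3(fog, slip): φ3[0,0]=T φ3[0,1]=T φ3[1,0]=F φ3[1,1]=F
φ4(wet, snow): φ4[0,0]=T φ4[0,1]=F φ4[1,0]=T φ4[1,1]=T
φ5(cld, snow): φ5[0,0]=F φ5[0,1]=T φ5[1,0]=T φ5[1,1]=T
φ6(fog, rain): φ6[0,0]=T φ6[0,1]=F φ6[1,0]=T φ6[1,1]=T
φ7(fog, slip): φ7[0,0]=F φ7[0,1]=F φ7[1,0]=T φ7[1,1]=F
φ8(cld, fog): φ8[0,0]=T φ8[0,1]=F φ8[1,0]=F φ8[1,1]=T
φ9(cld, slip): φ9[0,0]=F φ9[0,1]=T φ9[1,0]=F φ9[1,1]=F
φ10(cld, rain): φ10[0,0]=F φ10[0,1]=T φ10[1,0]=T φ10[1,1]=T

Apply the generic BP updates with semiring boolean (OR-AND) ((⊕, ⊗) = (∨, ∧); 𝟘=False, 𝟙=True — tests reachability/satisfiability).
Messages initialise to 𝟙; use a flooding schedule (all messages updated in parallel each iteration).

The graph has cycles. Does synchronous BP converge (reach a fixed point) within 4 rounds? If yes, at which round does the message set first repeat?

NOT CONVERGED within 4 rounds

init: all messages = 𝟙 over 2 values
r1 m[φ0→wet] = [T, F]
r1 m[φ0→slip] = [T, T]
r1 m[φ1→wet] = [T, T]
r1 m[φ1→wind] = [T, T]
r1 m[φ2→slip] = [T, F]
r1 m[φ2→rain] = [T, T]
r1 m[φ3→fog] = [T, F]
r1 m[φ3→slip] = [T, T]
r1 m[φ4→wet] = [T, T]
r1 m[φ4→snow] = [T, T]
r1 m[φ5→cld] = [T, T]
r1 m[φ5→snow] = [T, T]
r1 m[φ6→fog] = [T, T]
r1 m[φ6→rain] = [T, T]
r1 m[φ7→fog] = [F, T]
r1 m[φ7→slip] = [T, F]
r1 m[φ8→cld] = [T, T]
r1 m[φ8→fog] = [T, T]
r1 m[φ9→cld] = [T, F]
r1 m[φ9→slip] = [F, T]
r1 m[φ10→cld] = [T, T]
r1 m[φ10→rain] = [T, T]
r1 m[wet→φ0] = [T, T]
r1 m[wet→φ1] = [T, T]
r1 m[wet→φ4] = [T, T]
r1 m[cld→φ5] = [T, T]
r1 m[cld→φ8] = [T, T]
r1 m[cld→φ9] = [T, T]
r1 m[cld→φ10] = [T, T]
r1 m[snow→φ4] = [T, T]
r1 m[snow→φ5] = [T, T]
r1 m[wind→φ1] = [T, T]
r1 m[fog→φ3] = [T, T]
r1 m[fog→φ6] = [T, T]
r1 m[fog→φ7] = [T, T]
r1 m[fog→φ8] = [T, T]
r1 m[slip→φ0] = [T, T]
r1 m[slip→φ2] = [T, T]
r1 m[slip→φ3] = [T, T]
r1 m[slip→φ7] = [T, T]
r1 m[slip→φ9] = [T, T]
r1 m[rain→φ2] = [T, T]
r1 m[rain→φ6] = [T, T]
r1 m[rain→φ10] = [T, T]
r2 m[φ0→wet] = [T, F]
r2 m[φ0→slip] = [T, T]
r2 m[φ1→wet] = [T, T]
r2 m[φ1→wind] = [T, T]
r2 m[φ2→slip] = [T, F]
r2 m[φ2→rain] = [T, T]
r2 m[φ3→fog] = [T, F]
r2 m[φ3→slip] = [T, T]
r2 m[φ4→wet] = [T, T]
r2 m[φ4→snow] = [T, T]
r2 m[φ5→cld] = [T, T]
r2 m[φ5→snow] = [T, T]
r2 m[φ6→fog] = [T, T]
r2 m[φ6→rain] = [T, T]
r2 m[φ7→fog] = [F, T]
r2 m[φ7→slip] = [T, F]
r2 m[φ8→cld] = [T, T]
r2 m[φ8→fog] = [T, T]
r2 m[φ9→cld] = [T, F]
r2 m[φ9→slip] = [F, T]
r2 m[φ10→cld] = [T, T]
r2 m[φ10→rain] = [T, T]
r2 m[wet→φ0] = [T, T]
r2 m[wet→φ1] = [T, F]
r2 m[wet→φ4] = [T, F]
r2 m[cld→φ5] = [T, F]
r2 m[cld→φ8] = [T, F]
r2 m[cld→φ9] = [T, T]
r2 m[cld→φ10] = [T, F]
r2 m[snow→φ4] = [T, T]
r2 m[snow→φ5] = [T, T]
r2 m[wind→φ1] = [T, T]
r2 m[fog→φ3] = [F, T]
r2 m[fog→φ6] = [F, F]
r2 m[fog→φ7] = [T, F]
r2 m[fog→φ8] = [F, F]
r2 m[slip→φ0] = [F, F]
r2 m[slip→φ2] = [F, F]
r2 m[slip→φ3] = [F, F]
r2 m[slip→φ7] = [F, F]
r2 m[slip→φ9] = [T, F]
r2 m[rain→φ2] = [T, T]
r2 m[rain→φ6] = [T, T]
r2 m[rain→φ10] = [T, T]
r3 m[φ0→wet] = [F, F]
r3 m[φ0→slip] = [T, T]
r3 m[φ1→wet] = [T, T]
r3 m[φ1→wind] = [T, T]
r3 m[φ2→slip] = [T, F]
r3 m[φ2→rain] = [F, F]
r3 m[φ3→fog] = [F, F]
r3 m[φ3→slip] = [F, F]
r3 m[φ4→wet] = [T, T]
r3 m[φ4→snow] = [T, F]
r3 m[φ5→cld] = [T, T]
r3 m[φ5→snow] = [F, T]
r3 m[φ6→fog] = [T, T]
r3 m[φ6→rain] = [F, F]
r3 m[φ7→fog] = [F, F]
r3 m[φ7→slip] = [F, F]
r3 m[φ8→cld] = [F, F]
r3 m[φ8→fog] = [T, F]
r3 m[φ9→cld] = [F, F]
r3 m[φ9→slip] = [F, T]
r3 m[φ10→cld] = [T, T]
r3 m[φ10→rain] = [F, T]
r3 m[wet→φ0] = [T, T]
r3 m[wet→φ1] = [T, F]
r3 m[wet→φ4] = [T, F]
r3 m[cld→φ5] = [T, F]
r3 m[cld→φ8] = [T, F]
r3 m[cld→φ9] = [T, T]
r3 m[cld→φ10] = [T, F]
r3 m[snow→φ4] = [T, T]
r3 m[snow→φ5] = [T, T]
r3 m[wind→φ1] = [T, T]
r3 m[fog→φ3] = [F, T]
r3 m[fog→φ6] = [F, F]
r3 m[fog→φ7] = [T, F]
r3 m[fog→φ8] = [F, F]
r3 m[slip→φ0] = [F, F]
r3 m[slip→φ2] = [F, F]
r3 m[slip→φ3] = [F, F]
r3 m[slip→φ7] = [F, F]
r3 m[slip→φ9] = [T, F]
r3 m[rain→φ2] = [T, T]
r3 m[rain→φ6] = [T, T]
r3 m[rain→φ10] = [T, T]
r4 m[φ0→wet] = [F, F]
r4 m[φ0→slip] = [T, T]
r4 m[φ1→wet] = [T, T]
r4 m[φ1→wind] = [T, T]
r4 m[φ2→slip] = [T, F]
r4 m[φ2→rain] = [F, F]
r4 m[φ3→fog] = [F, F]
r4 m[φ3→slip] = [F, F]
r4 m[φ4→wet] = [T, T]
r4 m[φ4→snow] = [T, F]
r4 m[φ5→cld] = [T, T]
r4 m[φ5→snow] = [F, T]
r4 m[φ6→fog] = [T, T]
r4 m[φ6→rain] = [F, F]
r4 m[φ7→fog] = [F, F]
r4 m[φ7→slip] = [F, F]
r4 m[φ8→cld] = [F, F]
r4 m[φ8→fog] = [T, F]
r4 m[φ9→cld] = [F, F]
r4 m[φ9→slip] = [F, T]
r4 m[φ10→cld] = [T, T]
r4 m[φ10→rain] = [F, T]
r4 m[wet→φ0] = [T, T]
r4 m[wet→φ1] = [F, F]
r4 m[wet→φ4] = [F, F]
r4 m[cld→φ5] = [F, F]
r4 m[cld→φ8] = [F, F]
r4 m[cld→φ9] = [F, F]
r4 m[cld→φ10] = [F, F]
r4 m[snow→φ4] = [F, T]
r4 m[snow→φ5] = [T, F]
r4 m[wind→φ1] = [T, T]
r4 m[fog→φ3] = [F, F]
r4 m[fog→φ6] = [F, F]
r4 m[fog→φ7] = [F, F]
r4 m[fog→φ8] = [F, F]
r4 m[slip→φ0] = [F, F]
r4 m[slip→φ2] = [F, F]
r4 m[slip→φ3] = [F, F]
r4 m[slip→φ7] = [F, F]
r4 m[slip→φ9] = [F, F]
r4 m[rain→φ2] = [F, F]
r4 m[rain→φ6] = [F, F]
r4 m[rain→φ10] = [F, F]
no fixed point within 4 rounds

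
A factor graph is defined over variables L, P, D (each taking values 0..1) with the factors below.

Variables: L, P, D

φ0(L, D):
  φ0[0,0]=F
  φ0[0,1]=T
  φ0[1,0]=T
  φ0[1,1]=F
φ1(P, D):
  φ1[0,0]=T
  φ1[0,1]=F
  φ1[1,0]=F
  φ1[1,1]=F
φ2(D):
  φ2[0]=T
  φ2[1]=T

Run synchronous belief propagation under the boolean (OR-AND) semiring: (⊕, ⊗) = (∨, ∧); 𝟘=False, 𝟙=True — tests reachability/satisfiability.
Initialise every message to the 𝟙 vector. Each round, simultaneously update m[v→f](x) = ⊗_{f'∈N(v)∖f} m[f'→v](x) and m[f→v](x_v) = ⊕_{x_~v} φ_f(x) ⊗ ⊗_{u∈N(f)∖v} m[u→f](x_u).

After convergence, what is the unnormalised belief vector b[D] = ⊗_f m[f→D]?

init: all messages = 𝟙 over 2 values
r1 m[φ0→L] = [T, T]
r1 m[φ0→D] = [T, T]
r1 m[φ1→P] = [T, F]
r1 m[φ1→D] = [T, F]
r1 m[φ2→D] = [T, T]
r1 m[L→φ0] = [T, T]
r1 m[P→φ1] = [T, T]
r1 m[D→φ0] = [T, T]
r1 m[D→φ1] = [T, T]
r1 m[D→φ2] = [T, T]
r2 m[φ0→L] = [T, T]
r2 m[φ0→D] = [T, T]
r2 m[φ1→P] = [T, F]
r2 m[φ1→D] = [T, F]
r2 m[φ2→D] = [T, T]
r2 m[L→φ0] = [T, T]
r2 m[P→φ1] = [T, T]
r2 m[D→φ0] = [T, F]
r2 m[D→φ1] = [T, T]
r2 m[D→φ2] = [T, F]
r3 m[φ0→L] = [F, T]
r3 m[φ0→D] = [T, T]
r3 m[φ1→P] = [T, F]
r3 m[φ1→D] = [T, F]
r3 m[φ2→D] = [T, T]
r3 m[L→φ0] = [T, T]
r3 m[P→φ1] = [T, T]
r3 m[D→φ0] = [T, F]
r3 m[D→φ1] = [T, T]
r3 m[D→φ2] = [T, F]
r4 m[φ0→L] = [F, T]
r4 m[φ0→D] = [T, T]
r4 m[φ1→P] = [T, F]
r4 m[φ1→D] = [T, F]
r4 m[φ2→D] = [T, T]
r4 m[L→φ0] = [T, T]
r4 m[P→φ1] = [T, T]
r4 m[D→φ0] = [T, F]
r4 m[D→φ1] = [T, T]
r4 m[D→φ2] = [T, F]
fixed point reached at round 4
b[D] = ⊗ incoming = [T, F]

b[D] = [T, F]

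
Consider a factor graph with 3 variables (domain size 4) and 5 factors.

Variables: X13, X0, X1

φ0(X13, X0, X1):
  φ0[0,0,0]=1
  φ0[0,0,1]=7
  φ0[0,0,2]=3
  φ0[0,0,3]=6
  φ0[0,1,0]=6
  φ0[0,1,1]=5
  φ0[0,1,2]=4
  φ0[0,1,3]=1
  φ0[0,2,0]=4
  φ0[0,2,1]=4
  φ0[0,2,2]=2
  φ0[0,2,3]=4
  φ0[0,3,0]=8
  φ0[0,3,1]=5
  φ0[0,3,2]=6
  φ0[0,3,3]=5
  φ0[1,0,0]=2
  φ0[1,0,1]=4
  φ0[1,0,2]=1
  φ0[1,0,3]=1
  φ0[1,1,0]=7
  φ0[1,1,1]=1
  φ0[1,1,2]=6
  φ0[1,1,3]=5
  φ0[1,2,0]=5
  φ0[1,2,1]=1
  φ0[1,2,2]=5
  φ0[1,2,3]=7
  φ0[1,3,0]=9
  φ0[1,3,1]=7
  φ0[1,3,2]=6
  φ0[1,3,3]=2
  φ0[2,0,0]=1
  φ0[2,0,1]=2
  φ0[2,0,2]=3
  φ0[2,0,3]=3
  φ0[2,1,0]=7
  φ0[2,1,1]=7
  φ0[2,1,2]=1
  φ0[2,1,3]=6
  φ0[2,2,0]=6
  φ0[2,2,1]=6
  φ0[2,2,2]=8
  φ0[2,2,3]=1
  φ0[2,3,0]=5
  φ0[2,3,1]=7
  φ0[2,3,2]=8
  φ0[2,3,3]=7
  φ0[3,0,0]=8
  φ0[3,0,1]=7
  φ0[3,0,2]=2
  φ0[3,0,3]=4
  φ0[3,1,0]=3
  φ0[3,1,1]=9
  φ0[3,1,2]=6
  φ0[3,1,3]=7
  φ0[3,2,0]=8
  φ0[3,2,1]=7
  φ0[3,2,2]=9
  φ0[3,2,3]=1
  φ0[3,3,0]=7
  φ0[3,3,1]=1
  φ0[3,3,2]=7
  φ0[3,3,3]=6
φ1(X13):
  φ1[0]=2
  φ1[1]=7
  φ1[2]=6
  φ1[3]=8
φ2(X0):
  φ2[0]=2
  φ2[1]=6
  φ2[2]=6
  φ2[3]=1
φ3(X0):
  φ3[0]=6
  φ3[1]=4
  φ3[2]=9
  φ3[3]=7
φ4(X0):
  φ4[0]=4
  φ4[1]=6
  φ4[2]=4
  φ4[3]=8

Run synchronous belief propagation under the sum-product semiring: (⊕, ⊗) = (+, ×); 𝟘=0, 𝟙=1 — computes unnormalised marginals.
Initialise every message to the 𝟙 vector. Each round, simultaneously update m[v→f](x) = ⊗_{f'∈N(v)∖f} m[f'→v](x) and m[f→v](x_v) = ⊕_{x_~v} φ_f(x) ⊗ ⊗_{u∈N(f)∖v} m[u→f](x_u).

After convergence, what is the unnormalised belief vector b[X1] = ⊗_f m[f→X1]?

b[X1] = [62544, 53360, 60424, 43608]

init: all messages = 𝟙 over 4 values
r1 m[φ0→X13] = [71, 69, 78, 92]
r1 m[φ0→X0] = [55, 81, 78, 96]
r1 m[φ0→X1] = [87, 80, 77, 66]
r1 m[φ1→X13] = [2, 7, 6, 8]
r1 m[φ2→X0] = [2, 6, 6, 1]
r1 m[φ3→X0] = [6, 4, 9, 7]
r1 m[φ4→X0] = [4, 6, 4, 8]
r1 m[X13→φ0] = [1, 1, 1, 1]
r1 m[X13→φ1] = [1, 1, 1, 1]
r1 m[X0→φ0] = [1, 1, 1, 1]
r1 m[X0→φ2] = [1, 1, 1, 1]
r1 m[X0→φ3] = [1, 1, 1, 1]
r1 m[X0→φ4] = [1, 1, 1, 1]
r1 m[X1→φ0] = [1, 1, 1, 1]
r2 m[φ0→X13] = [71, 69, 78, 92]
r2 m[φ0→X0] = [55, 81, 78, 96]
r2 m[φ0→X1] = [87, 80, 77, 66]
r2 m[φ1→X13] = [2, 7, 6, 8]
r2 m[φ2→X0] = [2, 6, 6, 1]
r2 m[φ3→X0] = [6, 4, 9, 7]
r2 m[φ4→X0] = [4, 6, 4, 8]
r2 m[X13→φ0] = [2, 7, 6, 8]
r2 m[X13→φ1] = [71, 69, 78, 92]
r2 m[X0→φ0] = [48, 144, 216, 56]
r2 m[X0→φ2] = [1320, 1944, 2808, 5376]
r2 m[X0→φ3] = [440, 2916, 1872, 768]
r2 m[X0→φ4] = [660, 1944, 4212, 672]
r2 m[X1→φ0] = [1, 1, 1, 1]
r3 m[φ0→X13] = [7488, 8352, 9504, 11184]
r3 m[φ0→X0] = [312, 491, 480, 546]
r3 m[φ0→X1] = [62544, 53360, 60424, 43608]
r3 m[φ1→X13] = [2, 7, 6, 8]
r3 m[φ2→X0] = [2, 6, 6, 1]
r3 m[φ3→X0] = [6, 4, 9, 7]
r3 m[φ4→X0] = [4, 6, 4, 8]
r3 m[X13→φ0] = [2, 7, 6, 8]
r3 m[X13→φ1] = [71, 69, 78, 92]
r3 m[X0→φ0] = [48, 144, 216, 56]
r3 m[X0→φ2] = [1320, 1944, 2808, 5376]
r3 m[X0→φ3] = [440, 2916, 1872, 768]
r3 m[X0→φ4] = [660, 1944, 4212, 672]
r3 m[X1→φ0] = [1, 1, 1, 1]
r4 m[φ0→X13] = [7488, 8352, 9504, 11184]
r4 m[φ0→X0] = [312, 491, 480, 546]
r4 m[φ0→X1] = [62544, 53360, 60424, 43608]
r4 m[φ1→X13] = [2, 7, 6, 8]
r4 m[φ2→X0] = [2, 6, 6, 1]
r4 m[φ3→X0] = [6, 4, 9, 7]
r4 m[φ4→X0] = [4, 6, 4, 8]
r4 m[X13→φ0] = [2, 7, 6, 8]
r4 m[X13→φ1] = [7488, 8352, 9504, 11184]
r4 m[X0→φ0] = [48, 144, 216, 56]
r4 m[X0→φ2] = [7488, 11784, 17280, 30576]
r4 m[X0→φ3] = [2496, 17676, 11520, 4368]
r4 m[X0→φ4] = [3744, 11784, 25920, 3822]
r4 m[X1→φ0] = [1, 1, 1, 1]
r5 m[φ0→X13] = [7488, 8352, 9504, 11184]
r5 m[φ0→X0] = [312, 491, 480, 546]
r5 m[φ0→X1] = [62544, 53360, 60424, 43608]
r5 m[φ1→X13] = [2, 7, 6, 8]
r5 m[φ2→X0] = [2, 6, 6, 1]
r5 m[φ3→X0] = [6, 4, 9, 7]
r5 m[φ4→X0] = [4, 6, 4, 8]
r5 m[X13→φ0] = [2, 7, 6, 8]
r5 m[X13→φ1] = [7488, 8352, 9504, 11184]
r5 m[X0→φ0] = [48, 144, 216, 56]
r5 m[X0→φ2] = [7488, 11784, 17280, 30576]
r5 m[X0→φ3] = [2496, 17676, 11520, 4368]
r5 m[X0→φ4] = [3744, 11784, 25920, 3822]
r5 m[X1→φ0] = [1, 1, 1, 1]
fixed point reached at round 5
b[X1] = ⊗ incoming = [62544, 53360, 60424, 43608]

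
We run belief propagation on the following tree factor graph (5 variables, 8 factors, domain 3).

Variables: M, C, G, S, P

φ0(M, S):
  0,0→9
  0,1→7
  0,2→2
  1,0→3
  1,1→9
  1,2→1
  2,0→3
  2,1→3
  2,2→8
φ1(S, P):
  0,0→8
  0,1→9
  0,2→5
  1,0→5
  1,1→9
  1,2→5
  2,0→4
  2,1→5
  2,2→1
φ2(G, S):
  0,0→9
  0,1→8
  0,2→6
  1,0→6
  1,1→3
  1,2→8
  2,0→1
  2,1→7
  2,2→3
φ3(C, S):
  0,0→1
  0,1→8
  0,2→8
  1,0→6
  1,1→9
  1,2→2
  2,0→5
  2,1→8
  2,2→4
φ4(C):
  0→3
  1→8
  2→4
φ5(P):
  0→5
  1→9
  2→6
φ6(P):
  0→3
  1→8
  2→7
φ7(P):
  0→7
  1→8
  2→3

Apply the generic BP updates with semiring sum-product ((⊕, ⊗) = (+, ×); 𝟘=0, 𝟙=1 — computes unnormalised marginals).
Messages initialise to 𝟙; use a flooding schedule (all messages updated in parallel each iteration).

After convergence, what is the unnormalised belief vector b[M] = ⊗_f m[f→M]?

init: all messages = 𝟙 over 3 values
r1 m[φ0→M] = [18, 13, 14]
r1 m[φ0→S] = [15, 19, 11]
r1 m[φ1→S] = [22, 19, 10]
r1 m[φ1→P] = [17, 23, 11]
r1 m[φ2→G] = [23, 17, 11]
r1 m[φ2→S] = [16, 18, 17]
r1 m[φ3→C] = [17, 17, 17]
r1 m[φ3→S] = [12, 25, 14]
r1 m[φ4→C] = [3, 8, 4]
r1 m[φ5→P] = [5, 9, 6]
r1 m[φ6→P] = [3, 8, 7]
r1 m[φ7→P] = [7, 8, 3]
r1 m[M→φ0] = [1, 1, 1]
r1 m[C→φ3] = [1, 1, 1]
r1 m[C→φ4] = [1, 1, 1]
r1 m[G→φ2] = [1, 1, 1]
r1 m[S→φ0] = [1, 1, 1]
r1 m[S→φ1] = [1, 1, 1]
r1 m[S→φ2] = [1, 1, 1]
r1 m[S→φ3] = [1, 1, 1]
r1 m[P→φ1] = [1, 1, 1]
r1 m[P→φ5] = [1, 1, 1]
r1 m[P→φ6] = [1, 1, 1]
r1 m[P→φ7] = [1, 1, 1]
r2 m[φ0→M] = [18, 13, 14]
r2 m[φ0→S] = [15, 19, 11]
r2 m[φ1→S] = [22, 19, 10]
r2 m[φ1→P] = [17, 23, 11]
r2 m[φ2→G] = [23, 17, 11]
r2 m[φ2→S] = [16, 18, 17]
r2 m[φ3→C] = [17, 17, 17]
r2 m[φ3→S] = [12, 25, 14]
r2 m[φ4→C] = [3, 8, 4]
r2 m[φ5→P] = [5, 9, 6]
r2 m[φ6→P] = [3, 8, 7]
r2 m[φ7→P] = [7, 8, 3]
r2 m[M→φ0] = [1, 1, 1]
r2 m[C→φ3] = [3, 8, 4]
r2 m[C→φ4] = [17, 17, 17]
r2 m[G→φ2] = [1, 1, 1]
r2 m[S→φ0] = [4224, 8550, 2380]
r2 m[S→φ1] = [2880, 8550, 2618]
r2 m[S→φ2] = [3960, 9025, 1540]
r2 m[S→φ3] = [5280, 6498, 1870]
r2 m[P→φ1] = [105, 576, 126]
r2 m[P→φ5] = [357, 1472, 231]
r2 m[P→φ6] = [595, 1656, 198]
r2 m[P→φ7] = [255, 1656, 462]
r3 m[φ0→M] = [102626, 92002, 57362]
r3 m[φ0→S] = [15, 19, 11]
r3 m[φ1→S] = [6654, 6339, 3426]
r3 m[φ1→P] = [76262, 115960, 59768]
r3 m[φ2→G] = [117080, 63155, 71755]
r3 m[φ2→S] = [16, 18, 17]
r3 m[φ3→C] = [72224, 93902, 85864]
r3 m[φ3→S] = [71, 128, 56]
r3 m[φ4→C] = [3, 8, 4]
r3 m[φ5→P] = [5, 9, 6]
r3 m[φ6→P] = [3, 8, 7]
r3 m[φ7→P] = [7, 8, 3]
r3 m[M→φ0] = [1, 1, 1]
r3 m[C→φ3] = [3, 8, 4]
r3 m[C→φ4] = [17, 17, 17]
r3 m[G→φ2] = [1, 1, 1]
r3 m[S→φ0] = [4224, 8550, 2380]
r3 m[S→φ1] = [2880, 8550, 2618]
r3 m[S→φ2] = [3960, 9025, 1540]
r3 m[S→φ3] = [5280, 6498, 1870]
r3 m[P→φ1] = [105, 576, 126]
r3 m[P→φ5] = [357, 1472, 231]
r3 m[P→φ6] = [595, 1656, 198]
r3 m[P→φ7] = [255, 1656, 462]
r4 m[φ0→M] = [102626, 92002, 57362]
r4 m[φ0→S] = [15, 19, 11]
r4 m[φ1→S] = [6654, 6339, 3426]
r4 m[φ1→P] = [76262, 115960, 59768]
r4 m[φ2→G] = [117080, 63155, 71755]
r4 m[φ2→S] = [16, 18, 17]
r4 m[φ3→C] = [72224, 93902, 85864]
r4 m[φ3→S] = [71, 128, 56]
r4 m[φ4→C] = [3, 8, 4]
r4 m[φ5→P] = [5, 9, 6]
r4 m[φ6→P] = [3, 8, 7]
r4 m[φ7→P] = [7, 8, 3]
r4 m[M→φ0] = [1, 1, 1]
r4 m[C→φ3] = [3, 8, 4]
r4 m[C→φ4] = [72224, 93902, 85864]
r4 m[G→φ2] = [1, 1, 1]
r4 m[S→φ0] = [7558944, 14605056, 3261552]
r4 m[S→φ1] = [17040, 43776, 10472]
r4 m[S→φ2] = [7086510, 15416448, 2110416]
r4 m[S→φ3] = [1596960, 2167938, 640662]
r4 m[P→φ1] = [105, 576, 126]
r4 m[P→φ5] = [1601502, 7421440, 1255128]
r4 m[P→φ6] = [2669170, 8349120, 1075824]
r4 m[P→φ7] = [1143930, 8349120, 2510256]
r5 m[φ0→M] = [176788992, 157383888, 92584416]
r5 m[φ0→S] = [15, 19, 11]
r5 m[φ1→S] = [6654, 6339, 3426]
r5 m[φ1→P] = [397088, 599704, 314552]
r5 m[φ2→G] = [199772670, 105651732, 121332894]
r5 m[φ2→S] = [16, 18, 17]
r5 m[φ3→C] = [24065760, 30374526, 27890952]
r5 m[φ3→S] = [71, 128, 56]
r5 m[φ4→C] = [3, 8, 4]
r5 m[φ5→P] = [5, 9, 6]
r5 m[φ6→P] = [3, 8, 7]
r5 m[φ7→P] = [7, 8, 3]
r5 m[M→φ0] = [1, 1, 1]
r5 m[C→φ3] = [3, 8, 4]
r5 m[C→φ4] = [72224, 93902, 85864]
r5 m[G→φ2] = [1, 1, 1]
r5 m[S→φ0] = [7558944, 14605056, 3261552]
r5 m[S→φ1] = [17040, 43776, 10472]
r5 m[S→φ2] = [7086510, 15416448, 2110416]
r5 m[S→φ3] = [1596960, 2167938, 640662]
r5 m[P→φ1] = [105, 576, 126]
r5 m[P→φ5] = [1601502, 7421440, 1255128]
r5 m[P→φ6] = [2669170, 8349120, 1075824]
r5 m[P→φ7] = [1143930, 8349120, 2510256]
r6 m[φ0→M] = [176788992, 157383888, 92584416]
r6 m[φ0→S] = [15, 19, 11]
r6 m[φ1→S] = [6654, 6339, 3426]
r6 m[φ1→P] = [397088, 599704, 314552]
r6 m[φ2→G] = [199772670, 105651732, 121332894]
r6 m[φ2→S] = [16, 18, 17]
r6 m[φ3→C] = [24065760, 30374526, 27890952]
r6 m[φ3→S] = [71, 128, 56]
r6 m[φ4→C] = [3, 8, 4]
r6 m[φ5→P] = [5, 9, 6]
r6 m[φ6→P] = [3, 8, 7]
r6 m[φ7→P] = [7, 8, 3]
r6 m[M→φ0] = [1, 1, 1]
r6 m[C→φ3] = [3, 8, 4]
r6 m[C→φ4] = [24065760, 30374526, 27890952]
r6 m[G→φ2] = [1, 1, 1]
r6 m[S→φ0] = [7558944, 14605056, 3261552]
r6 m[S→φ1] = [17040, 43776, 10472]
r6 m[S→φ2] = [7086510, 15416448, 2110416]
r6 m[S→φ3] = [1596960, 2167938, 640662]
r6 m[P→φ1] = [105, 576, 126]
r6 m[P→φ5] = [8338848, 38381056, 6605592]
r6 m[P→φ6] = [13898080, 43178688, 5661936]
r6 m[P→φ7] = [5956320, 43178688, 13211184]
r7 m[φ0→M] = [176788992, 157383888, 92584416]
r7 m[φ0→S] = [15, 19, 11]
r7 m[φ1→S] = [6654, 6339, 3426]
r7 m[φ1→P] = [397088, 599704, 314552]
r7 m[φ2→G] = [199772670, 105651732, 121332894]
r7 m[φ2→S] = [16, 18, 17]
r7 m[φ3→C] = [24065760, 30374526, 27890952]
r7 m[φ3→S] = [71, 128, 56]
r7 m[φ4→C] = [3, 8, 4]
r7 m[φ5→P] = [5, 9, 6]
r7 m[φ6→P] = [3, 8, 7]
r7 m[φ7→P] = [7, 8, 3]
r7 m[M→φ0] = [1, 1, 1]
r7 m[C→φ3] = [3, 8, 4]
r7 m[C→φ4] = [24065760, 30374526, 27890952]
r7 m[G→φ2] = [1, 1, 1]
r7 m[S→φ0] = [7558944, 14605056, 3261552]
r7 m[S→φ1] = [17040, 43776, 10472]
r7 m[S→φ2] = [7086510, 15416448, 2110416]
r7 m[S→φ3] = [1596960, 2167938, 640662]
r7 m[P→φ1] = [105, 576, 126]
r7 m[P→φ5] = [8338848, 38381056, 6605592]
r7 m[P→φ6] = [13898080, 43178688, 5661936]
r7 m[P→φ7] = [5956320, 43178688, 13211184]
fixed point reached at round 7
b[M] = ⊗ incoming = [176788992, 157383888, 92584416]

b[M] = [176788992, 157383888, 92584416]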